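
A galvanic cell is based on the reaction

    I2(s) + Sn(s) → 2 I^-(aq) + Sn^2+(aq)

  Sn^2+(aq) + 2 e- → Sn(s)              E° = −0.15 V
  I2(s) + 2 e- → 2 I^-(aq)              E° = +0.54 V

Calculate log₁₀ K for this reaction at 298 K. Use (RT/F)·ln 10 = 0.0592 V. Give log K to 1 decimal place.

The I₂/I⁻ couple is reduced (cathode); E°cell = +0.54 − (−0.15) = +0.69 V with n = 2.
At equilibrium E = 0, so log K = nE°cell / 0.0592 = (2)(+0.69) / 0.0592 = 23.3.

log K = 23.3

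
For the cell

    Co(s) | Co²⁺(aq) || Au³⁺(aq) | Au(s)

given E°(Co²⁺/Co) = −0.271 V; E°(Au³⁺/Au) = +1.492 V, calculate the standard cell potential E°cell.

By convention the left-hand electrode in cell notation is the anode (oxidation) and the right-hand electrode is the cathode (reduction).
E°cell = E°(right) − E°(left) = +1.492 − (−0.271) = +1.763 V.

+1.763 V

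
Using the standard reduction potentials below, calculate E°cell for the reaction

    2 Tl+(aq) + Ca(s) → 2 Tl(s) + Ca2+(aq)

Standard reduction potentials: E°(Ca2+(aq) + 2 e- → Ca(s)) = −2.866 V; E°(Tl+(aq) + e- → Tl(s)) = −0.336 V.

Tl+(aq) gains electrons, so the Tl⁺/Tl couple is the cathode; the Ca²⁺/Ca couple is the anode.
E°cell = E°(cathode) − E°(anode) = −0.336 − (−2.866) = +2.530 V.
The positive value indicates the reaction is spontaneous as written.

+2.530 V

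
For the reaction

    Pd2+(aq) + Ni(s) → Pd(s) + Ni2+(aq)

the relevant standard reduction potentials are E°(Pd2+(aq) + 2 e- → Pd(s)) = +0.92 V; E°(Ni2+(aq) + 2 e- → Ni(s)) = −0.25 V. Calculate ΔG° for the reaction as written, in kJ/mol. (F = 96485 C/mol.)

−226 kJ/mol

In the reaction as written Pd2+(aq) is reduced, so the Pd²⁺/Pd couple is the cathode and Ni²⁺/Ni is the anode.
E°cell = +0.92 − (−0.25) = +1.17 V; balancing electrons gives n = 2.
ΔG° = −nFE°cell = −(2)(96485)(+1.17) J/mol = −226 kJ/mol.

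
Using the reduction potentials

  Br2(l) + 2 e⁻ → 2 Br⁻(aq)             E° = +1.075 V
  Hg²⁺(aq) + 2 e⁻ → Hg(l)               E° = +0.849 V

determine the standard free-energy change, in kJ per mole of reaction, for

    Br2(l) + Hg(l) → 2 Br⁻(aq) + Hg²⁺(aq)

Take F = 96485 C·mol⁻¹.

In the reaction as written Br2(l) is reduced, so the Br₂/Br⁻ couple is the cathode and Hg²⁺/Hg is the anode.
E°cell = +1.075 − (+0.849) = +0.226 V; balancing electrons gives n = 2.
ΔG° = −nFE°cell = −(2)(96485)(+0.226) J/mol = −43.6 kJ/mol.

−43.6 kJ/mol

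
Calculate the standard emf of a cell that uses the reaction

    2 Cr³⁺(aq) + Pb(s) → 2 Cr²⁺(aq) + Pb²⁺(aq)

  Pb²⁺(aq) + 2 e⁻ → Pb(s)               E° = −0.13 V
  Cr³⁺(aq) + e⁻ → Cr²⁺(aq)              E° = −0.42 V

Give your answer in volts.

−0.29 V

Cr³⁺(aq) gains electrons, so the Cr³⁺/Cr²⁺ couple is the cathode; the Pb²⁺/Pb couple is the anode.
E°cell = E°(cathode) − E°(anode) = −0.42 − (−0.13) = −0.29 V.
The negative E°cell means the reaction is non-spontaneous in the direction written.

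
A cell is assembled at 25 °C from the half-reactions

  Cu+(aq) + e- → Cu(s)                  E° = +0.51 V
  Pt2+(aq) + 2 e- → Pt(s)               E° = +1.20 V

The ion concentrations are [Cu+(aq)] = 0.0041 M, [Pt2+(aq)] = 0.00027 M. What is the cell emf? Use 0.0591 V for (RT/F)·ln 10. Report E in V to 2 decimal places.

Pt²⁺/Pt is reduced (cathode, E° = +1.20 V) and Cu⁺/Cu is oxidized (anode).
E°cell = +1.20 − (+0.51) = +0.69 V, with n = 2 electrons transferred.
For the overall reaction Pt2+(aq) + 2 Cu(s) → Pt(s) + 2 Cu+(aq), Q = [Cu+(aq)]^2 / [Pt2+(aq)] = 0.0623, giving log Q = −1.206.
E = E° − (0.0591/n)·log Q = +0.69 − (0.0591/2)(−1.206) = +0.73 V.

+0.73 V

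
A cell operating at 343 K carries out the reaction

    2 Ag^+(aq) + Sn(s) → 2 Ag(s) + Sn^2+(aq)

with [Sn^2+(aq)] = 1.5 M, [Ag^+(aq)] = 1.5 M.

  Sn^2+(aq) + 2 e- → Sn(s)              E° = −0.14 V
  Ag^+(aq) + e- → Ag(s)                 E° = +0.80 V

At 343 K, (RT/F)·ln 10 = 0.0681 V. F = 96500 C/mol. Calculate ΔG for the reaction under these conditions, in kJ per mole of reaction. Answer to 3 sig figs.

−183 kJ/mol

E°cell = +0.80 − (−0.14) = +0.94 V; the balanced reaction transfers n = 2 electrons.
Here Q = [Sn^2+(aq)] / [Ag^+(aq)]^2 = 0.667 (log Q = −0.176), giving E = +0.94 − (0.0681/2)·(−0.176) = +0.9460 V.
Finally ΔG = −nFE = −(2)(96500 C/mol)(+0.9460 V) = −183 kJ/mol.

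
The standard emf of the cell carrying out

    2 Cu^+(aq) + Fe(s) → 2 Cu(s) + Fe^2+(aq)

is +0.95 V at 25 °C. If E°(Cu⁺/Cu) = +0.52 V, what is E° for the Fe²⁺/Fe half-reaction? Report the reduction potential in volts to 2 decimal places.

In the reaction as written the Cu⁺/Cu couple is reduced (cathode) and Fe²⁺/Fe is oxidized (anode), so E°cell = E°(Cu⁺/Cu) − E°(Fe²⁺/Fe).
E°(Fe²⁺/Fe) = E°(cathode) − E°cell = +0.52 − (+0.95) = −0.43 V.

−0.43 V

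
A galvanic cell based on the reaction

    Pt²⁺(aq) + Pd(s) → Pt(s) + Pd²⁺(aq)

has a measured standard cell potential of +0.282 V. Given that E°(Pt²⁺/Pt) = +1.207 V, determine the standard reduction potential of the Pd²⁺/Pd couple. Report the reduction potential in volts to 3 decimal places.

In the reaction as written the Pt²⁺/Pt couple is reduced (cathode) and Pd²⁺/Pd is oxidized (anode), so E°cell = E°(Pt²⁺/Pt) − E°(Pd²⁺/Pd).
E°(Pd²⁺/Pd) = E°(cathode) − E°cell = +1.207 − (+0.282) = +0.925 V.

+0.925 V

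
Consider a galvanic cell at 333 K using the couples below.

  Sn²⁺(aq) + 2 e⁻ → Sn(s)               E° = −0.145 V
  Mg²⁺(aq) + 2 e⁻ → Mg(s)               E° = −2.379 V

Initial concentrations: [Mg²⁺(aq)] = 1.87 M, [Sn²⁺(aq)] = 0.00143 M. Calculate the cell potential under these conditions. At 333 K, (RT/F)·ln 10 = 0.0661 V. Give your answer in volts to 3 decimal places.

+2.131 V

The Sn²⁺/Sn couple has the more positive E°, so it is the cathode; Mg²⁺/Mg is the anode.
The standard potential is −0.145 − (−2.379) = +2.234 V and the balanced reaction transfers n = 2 electrons.
The balanced reaction is Sn²⁺(aq) + Mg(s) → Sn(s) + Mg²⁺(aq), so Q = [Mg²⁺(aq)] / [Sn²⁺(aq)] = 1.31×10^3 and log Q = 3.117.
By the Nernst equation, E = +2.234 − (0.0661/2)·(3.117) = +2.131 V.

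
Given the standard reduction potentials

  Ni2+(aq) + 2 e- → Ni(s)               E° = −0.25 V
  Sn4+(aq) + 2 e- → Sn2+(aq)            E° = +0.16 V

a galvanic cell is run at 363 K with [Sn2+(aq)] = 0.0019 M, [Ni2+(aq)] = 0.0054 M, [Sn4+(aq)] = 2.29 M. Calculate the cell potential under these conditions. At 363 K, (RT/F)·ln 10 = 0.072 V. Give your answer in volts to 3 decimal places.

Since E°(Sn⁴⁺/Sn²⁺) > E°(Ni²⁺/Ni), Sn⁴⁺/Sn²⁺ serves as the cathode.
The standard potential is +0.16 − (−0.25) = +0.41 V and the balanced reaction transfers n = 2 electrons.
Balancing gives Sn4+(aq) + Ni(s) → Sn2+(aq) + Ni2+(aq); hence Q = ([Sn2+(aq)]·[Ni2+(aq)]) / [Sn4+(aq)] = 4.48×10^−6 (log Q = −5.349).
By the Nernst equation, E = +0.41 − (0.072/2)·(−5.349) = +0.603 V.

+0.603 V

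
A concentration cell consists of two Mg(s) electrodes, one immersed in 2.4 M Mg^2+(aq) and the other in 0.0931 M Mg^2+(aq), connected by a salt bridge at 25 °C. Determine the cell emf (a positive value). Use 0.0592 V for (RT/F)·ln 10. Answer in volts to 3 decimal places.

0.042 V

For a concentration cell E°cell = 0, since both electrodes use the same couple.
The compartment with the higher Mg^2+(aq) concentration (2.4 M) acts as the cathode; ions are reduced there and produced at the dilute (0.0931 M) anode.
With n = 2, Ecell = −(0.0592/2)·log([dilute]/[conc]) = −(0.0592/2)·log(0.0931/2.4) = +0.042 V.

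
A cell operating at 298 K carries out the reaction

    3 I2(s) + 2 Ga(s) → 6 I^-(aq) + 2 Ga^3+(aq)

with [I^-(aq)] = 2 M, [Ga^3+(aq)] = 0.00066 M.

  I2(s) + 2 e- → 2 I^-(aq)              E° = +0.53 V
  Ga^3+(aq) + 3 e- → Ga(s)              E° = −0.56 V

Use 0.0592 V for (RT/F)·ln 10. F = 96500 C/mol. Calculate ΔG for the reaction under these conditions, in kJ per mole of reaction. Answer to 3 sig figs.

With I₂/I⁻ reduced at the cathode, E°cell = +0.53 − (−0.56) = +1.09 V and n = 6.
Here Q = [I^-(aq)]^6·[Ga^3+(aq)]^2 = 2.79×10^−5 (log Q = −4.555), giving E = +1.09 − (0.0592/6)·(−4.555) = +1.1349 V.
ΔG = −nFE = −(6)(96500)(+1.1349) J/mol = −657 kJ/mol.

−657 kJ/mol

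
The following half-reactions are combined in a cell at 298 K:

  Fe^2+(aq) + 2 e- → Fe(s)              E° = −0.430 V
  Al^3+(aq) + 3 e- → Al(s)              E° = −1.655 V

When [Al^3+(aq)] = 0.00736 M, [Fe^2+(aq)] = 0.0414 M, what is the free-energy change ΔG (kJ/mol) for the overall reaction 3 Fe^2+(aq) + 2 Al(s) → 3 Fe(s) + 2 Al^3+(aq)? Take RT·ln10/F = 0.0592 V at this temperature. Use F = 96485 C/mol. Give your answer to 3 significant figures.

−710 kJ/mol

The standard cell potential is −0.430 − (−1.655) = +1.225 V, with n = 6 electrons in the balanced equation.
Q = [Al^3+(aq)]^2 / [Fe^2+(aq)]^3 = 0.763, so log Q = −0.117 and E = +1.225 − (0.0592/6)(−0.117) = +1.2262 V.
Finally ΔG = −nFE = −(6)(96485 C/mol)(+1.2262 V) = −710 kJ/mol.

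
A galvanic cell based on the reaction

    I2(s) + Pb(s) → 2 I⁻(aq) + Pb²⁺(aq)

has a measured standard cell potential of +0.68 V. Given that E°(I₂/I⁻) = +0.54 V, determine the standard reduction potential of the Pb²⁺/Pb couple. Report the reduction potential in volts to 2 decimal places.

−0.14 V

In the reaction as written the I₂/I⁻ couple is reduced (cathode) and Pb²⁺/Pb is oxidized (anode), so E°cell = E°(I₂/I⁻) − E°(Pb²⁺/Pb).
E°(Pb²⁺/Pb) = E°(cathode) − E°cell = +0.54 − (+0.68) = −0.14 V.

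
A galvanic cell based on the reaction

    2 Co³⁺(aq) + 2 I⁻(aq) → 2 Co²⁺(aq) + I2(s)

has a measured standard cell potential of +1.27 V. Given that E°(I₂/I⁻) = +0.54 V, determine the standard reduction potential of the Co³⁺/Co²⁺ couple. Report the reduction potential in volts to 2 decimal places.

In the reaction as written the Co³⁺/Co²⁺ couple is reduced (cathode) and I₂/I⁻ is oxidized (anode), so E°cell = E°(Co³⁺/Co²⁺) − E°(I₂/I⁻).
E°(Co³⁺/Co²⁺) = E°cell + E°(anode) = +1.27 + (+0.54) = +1.81 V.

+1.81 V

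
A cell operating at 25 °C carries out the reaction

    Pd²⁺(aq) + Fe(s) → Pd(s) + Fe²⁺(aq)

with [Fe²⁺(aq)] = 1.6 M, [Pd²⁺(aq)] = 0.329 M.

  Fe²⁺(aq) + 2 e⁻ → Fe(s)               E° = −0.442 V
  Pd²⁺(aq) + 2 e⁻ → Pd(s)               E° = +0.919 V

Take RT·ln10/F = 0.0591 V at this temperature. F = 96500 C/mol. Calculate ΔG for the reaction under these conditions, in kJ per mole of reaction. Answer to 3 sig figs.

−259 kJ/mol

With Pd²⁺/Pd reduced at the cathode, E°cell = +0.919 − (−0.442) = +1.361 V and n = 2.
Q = [Fe²⁺(aq)] / [Pd²⁺(aq)] = 4.86, so log Q = 0.687 and E = +1.361 − (0.0591/2)(0.687) = +1.3407 V.
ΔG = −nFE = −(2)(96500)(+1.3407) J/mol = −259 kJ/mol.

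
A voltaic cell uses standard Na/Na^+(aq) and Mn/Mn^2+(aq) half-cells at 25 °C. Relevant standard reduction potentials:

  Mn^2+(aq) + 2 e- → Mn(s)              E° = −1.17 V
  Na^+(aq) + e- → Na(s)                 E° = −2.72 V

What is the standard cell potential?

The Mn²⁺/Mn couple has the higher E°, so Mn ion is reduced (cathode) and Na is oxidized (anode).
E°cell = E°(cathode) − E°(anode) = −1.17 − (−2.72) = +1.55 V.

+1.55 V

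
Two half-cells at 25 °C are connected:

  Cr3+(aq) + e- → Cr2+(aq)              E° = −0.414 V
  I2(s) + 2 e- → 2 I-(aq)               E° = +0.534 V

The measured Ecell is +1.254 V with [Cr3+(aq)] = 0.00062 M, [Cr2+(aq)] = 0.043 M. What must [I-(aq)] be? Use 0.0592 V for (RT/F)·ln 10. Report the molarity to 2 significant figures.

0.00047 M

With I₂/I⁻ at the cathode and Cr³⁺/Cr²⁺ at the anode, E°cell = +0.534 − (−0.414) = +0.948 V (n = 2).
Since E = E° − (0.0592/n)·log Q, log Q = n(E° − E)/0.0592 = −10.338.
The balanced reaction is I2(s) + 2 Cr2+(aq) → 2 I-(aq) + 2 Cr3+(aq), so Q = ([I-(aq)]^2·[Cr3+(aq)]^2) / [Cr2+(aq)]^2.
Isolating [I-(aq)] in Q = 10^{−10.338} yields log [I-(aq)] = −3.328, i.e. 0.00047 M.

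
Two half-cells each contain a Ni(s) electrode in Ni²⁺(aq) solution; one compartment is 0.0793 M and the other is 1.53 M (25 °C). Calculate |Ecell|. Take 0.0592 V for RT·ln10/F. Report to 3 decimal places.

0.038 V

For a concentration cell E°cell = 0, since both electrodes use the same couple.
The compartment with the higher Ni²⁺(aq) concentration (1.53 M) acts as the cathode; ions are reduced there and produced at the dilute (0.0793 M) anode.
With n = 2, Ecell = −(0.0592/2)·log([dilute]/[conc]) = −(0.0592/2)·log(0.0793/1.53) = +0.038 V.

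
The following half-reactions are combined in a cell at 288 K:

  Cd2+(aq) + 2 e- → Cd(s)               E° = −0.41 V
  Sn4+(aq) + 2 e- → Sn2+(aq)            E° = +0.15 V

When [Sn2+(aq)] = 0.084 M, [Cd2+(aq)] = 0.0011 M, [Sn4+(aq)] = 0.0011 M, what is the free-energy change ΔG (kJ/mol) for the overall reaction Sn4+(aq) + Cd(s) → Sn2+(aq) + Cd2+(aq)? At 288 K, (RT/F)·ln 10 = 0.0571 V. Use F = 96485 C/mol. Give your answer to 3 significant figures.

The standard cell potential is +0.15 − (−0.41) = +0.56 V, with n = 2 electrons in the balanced equation.
Q = ([Sn2+(aq)]·[Cd2+(aq)]) / [Sn4+(aq)] = 0.084, so log Q = −1.076 and E = +0.56 − (0.0571/2)(−1.076) = +0.5907 V.
Finally ΔG = −nFE = −(2)(96485 C/mol)(+0.5907 V) = −114 kJ/mol.

−114 kJ/mol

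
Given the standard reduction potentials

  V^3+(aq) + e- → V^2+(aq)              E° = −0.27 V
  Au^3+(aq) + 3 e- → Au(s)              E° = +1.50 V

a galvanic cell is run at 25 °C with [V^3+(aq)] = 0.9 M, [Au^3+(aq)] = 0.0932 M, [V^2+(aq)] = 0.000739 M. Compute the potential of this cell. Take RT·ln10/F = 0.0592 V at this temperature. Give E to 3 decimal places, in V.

+1.567 V

Au³⁺/Au is reduced (cathode, E° = +1.50 V) and V³⁺/V²⁺ is oxidized (anode).
The standard potential is +1.50 − (−0.27) = +1.77 V and the balanced reaction transfers n = 3 electrons.
The balanced reaction is Au^3+(aq) + 3 V^2+(aq) → Au(s) + 3 V^3+(aq), so Q = [V^3+(aq)]^3 / ([Au^3+(aq)]·[V^2+(aq)]^3) = 1.94×10^10 and log Q = 10.287.
Applying E = E° − (RT ln10/nF)·log Q gives +1.77 − (0.0592/3)(10.287) = +1.567 V.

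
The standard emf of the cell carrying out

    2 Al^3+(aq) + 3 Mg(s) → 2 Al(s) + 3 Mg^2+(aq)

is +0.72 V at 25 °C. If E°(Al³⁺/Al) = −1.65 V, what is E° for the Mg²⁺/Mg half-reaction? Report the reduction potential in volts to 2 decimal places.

−2.37 V

In the reaction as written the Al³⁺/Al couple is reduced (cathode) and Mg²⁺/Mg is oxidized (anode), so E°cell = E°(Al³⁺/Al) − E°(Mg²⁺/Mg).
E°(Mg²⁺/Mg) = E°(cathode) − E°cell = −1.65 − (+0.72) = −2.37 V.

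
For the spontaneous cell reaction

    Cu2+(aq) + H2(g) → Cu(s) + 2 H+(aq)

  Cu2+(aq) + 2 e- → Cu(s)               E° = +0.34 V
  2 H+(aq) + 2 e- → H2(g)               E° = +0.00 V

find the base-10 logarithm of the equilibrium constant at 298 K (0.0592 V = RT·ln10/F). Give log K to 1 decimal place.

The Cu²⁺/Cu couple is reduced (cathode); E°cell = +0.34 − (+0.00) = +0.34 V with n = 2.
At equilibrium E = 0, so log K = nE°cell / 0.0592 = (2)(+0.34) / 0.0592 = 11.5.

log K = 11.5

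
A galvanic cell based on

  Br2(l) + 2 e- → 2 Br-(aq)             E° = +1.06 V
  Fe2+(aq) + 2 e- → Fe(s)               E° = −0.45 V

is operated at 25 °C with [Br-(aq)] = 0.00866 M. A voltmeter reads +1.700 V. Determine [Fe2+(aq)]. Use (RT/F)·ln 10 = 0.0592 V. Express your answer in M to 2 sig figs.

0.0051 M

Br₂/Br⁻ is the cathode (higher E°); E°cell = +1.06 − (−0.45) = +1.51 V with n = 2.
From the Nernst equation, log Q = n(E° − E)/0.0592 = 2·(+1.51 − (+1.700))/0.0592 = −6.419.
For Br2(l) + Fe(s) → 2 Br-(aq) + Fe2+(aq), the reaction quotient is Q = [Br-(aq)]^2·[Fe2+(aq)].
Substituting the known concentrations and solving, log [Fe2+(aq)] = −2.294 and [Fe2+(aq)] = 0.0051 M.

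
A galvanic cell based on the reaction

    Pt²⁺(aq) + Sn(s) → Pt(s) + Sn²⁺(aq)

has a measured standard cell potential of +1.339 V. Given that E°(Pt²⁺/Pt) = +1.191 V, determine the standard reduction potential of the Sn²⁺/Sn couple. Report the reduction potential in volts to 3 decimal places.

In the reaction as written the Pt²⁺/Pt couple is reduced (cathode) and Sn²⁺/Sn is oxidized (anode), so E°cell = E°(Pt²⁺/Pt) − E°(Sn²⁺/Sn).
E°(Sn²⁺/Sn) = E°(cathode) − E°cell = +1.191 − (+1.339) = −0.148 V.

−0.148 V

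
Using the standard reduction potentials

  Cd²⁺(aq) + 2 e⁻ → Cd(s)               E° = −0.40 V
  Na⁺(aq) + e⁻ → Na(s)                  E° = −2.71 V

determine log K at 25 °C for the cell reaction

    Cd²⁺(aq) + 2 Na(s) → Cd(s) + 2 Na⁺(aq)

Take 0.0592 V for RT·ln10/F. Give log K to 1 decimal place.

log K = 78.0

The Cd²⁺/Cd couple is reduced (cathode); E°cell = −0.40 − (−2.71) = +2.31 V with n = 2.
At equilibrium E = 0, so log K = nE°cell / 0.0592 = (2)(+2.31) / 0.0592 = 78.0.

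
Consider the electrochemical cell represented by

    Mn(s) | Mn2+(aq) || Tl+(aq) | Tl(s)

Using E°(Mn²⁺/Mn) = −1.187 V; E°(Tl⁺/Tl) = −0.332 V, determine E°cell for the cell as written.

By convention the left-hand electrode in cell notation is the anode (oxidation) and the right-hand electrode is the cathode (reduction).
E°cell = E°(right) − E°(left) = −0.332 − (−1.187) = +0.855 V.

+0.855 V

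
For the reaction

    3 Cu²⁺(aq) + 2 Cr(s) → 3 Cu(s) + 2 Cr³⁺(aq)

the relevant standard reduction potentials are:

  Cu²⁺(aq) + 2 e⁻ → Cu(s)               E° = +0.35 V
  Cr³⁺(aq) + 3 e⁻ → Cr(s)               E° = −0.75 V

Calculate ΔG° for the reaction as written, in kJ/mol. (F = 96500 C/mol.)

In the reaction as written Cu²⁺(aq) is reduced, so the Cu²⁺/Cu couple is the cathode and Cr³⁺/Cr is the anode.
E°cell = +0.35 − (−0.75) = +1.10 V; balancing electrons gives n = 6.
ΔG° = −nFE°cell = −(6)(96500)(+1.10) J/mol = −637 kJ/mol.

−637 kJ/mol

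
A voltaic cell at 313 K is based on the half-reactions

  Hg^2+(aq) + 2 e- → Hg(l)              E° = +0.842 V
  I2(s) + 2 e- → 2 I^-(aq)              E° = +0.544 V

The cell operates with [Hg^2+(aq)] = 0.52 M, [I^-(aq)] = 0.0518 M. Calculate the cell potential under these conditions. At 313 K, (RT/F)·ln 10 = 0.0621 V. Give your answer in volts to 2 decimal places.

Since E°(Hg²⁺/Hg) > E°(I₂/I⁻), Hg²⁺/Hg serves as the cathode.
E°cell = E°cat − E°an = +0.842 − (+0.544) = +0.298 V; n = 2.
Balancing gives Hg^2+(aq) + 2 I^-(aq) → Hg(l) + I2(s); hence Q = 1 / ([Hg^2+(aq)]·[I^-(aq)]^2) = 717 (log Q = 2.855).
By the Nernst equation, E = +0.298 − (0.0621/2)·(2.855) = +0.21 V.

+0.21 V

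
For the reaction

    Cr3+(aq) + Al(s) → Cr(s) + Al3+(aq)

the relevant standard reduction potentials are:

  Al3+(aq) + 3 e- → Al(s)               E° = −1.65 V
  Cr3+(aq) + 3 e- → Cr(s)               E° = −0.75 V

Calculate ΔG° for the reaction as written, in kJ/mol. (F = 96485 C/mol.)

In the reaction as written Cr3+(aq) is reduced, so the Cr³⁺/Cr couple is the cathode and Al³⁺/Al is the anode.
E°cell = −0.75 − (−1.65) = +0.90 V; balancing electrons gives n = 3.
ΔG° = −nFE°cell = −(3)(96485)(+0.90) J/mol = −261 kJ/mol.

−261 kJ/mol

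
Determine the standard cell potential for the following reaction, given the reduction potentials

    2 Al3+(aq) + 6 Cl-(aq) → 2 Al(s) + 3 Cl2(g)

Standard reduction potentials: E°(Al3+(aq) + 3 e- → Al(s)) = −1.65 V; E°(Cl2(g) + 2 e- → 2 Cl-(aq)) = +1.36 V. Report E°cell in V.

Al3+(aq) gains electrons, so the Al³⁺/Al couple is the cathode; the Cl₂/Cl⁻ couple is the anode.
E°cell = E°(cathode) − E°(anode) = −1.65 − (+1.36) = −3.01 V.
The negative E°cell means the reaction is non-spontaneous in the direction written.

−3.01 V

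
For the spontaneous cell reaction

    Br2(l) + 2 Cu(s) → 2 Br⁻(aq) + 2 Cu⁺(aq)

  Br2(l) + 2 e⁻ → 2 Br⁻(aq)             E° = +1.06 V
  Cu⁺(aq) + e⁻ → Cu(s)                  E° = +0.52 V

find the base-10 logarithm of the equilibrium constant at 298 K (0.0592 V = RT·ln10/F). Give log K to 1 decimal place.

log K = 18.2

The Br₂/Br⁻ couple is reduced (cathode); E°cell = +1.06 − (+0.52) = +0.54 V with n = 2.
At equilibrium E = 0, so log K = nE°cell / 0.0592 = (2)(+0.54) / 0.0592 = 18.2.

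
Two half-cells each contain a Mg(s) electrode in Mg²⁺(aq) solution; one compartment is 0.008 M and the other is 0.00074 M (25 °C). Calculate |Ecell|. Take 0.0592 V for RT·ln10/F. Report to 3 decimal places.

For a concentration cell E°cell = 0, since both electrodes use the same couple.
The compartment with the higher Mg²⁺(aq) concentration (0.008 M) acts as the cathode; ions are reduced there and produced at the dilute (0.00074 M) anode.
With n = 2, Ecell = −(0.0592/2)·log([dilute]/[conc]) = −(0.0592/2)·log(0.00074/0.008) = +0.031 V.

0.031 V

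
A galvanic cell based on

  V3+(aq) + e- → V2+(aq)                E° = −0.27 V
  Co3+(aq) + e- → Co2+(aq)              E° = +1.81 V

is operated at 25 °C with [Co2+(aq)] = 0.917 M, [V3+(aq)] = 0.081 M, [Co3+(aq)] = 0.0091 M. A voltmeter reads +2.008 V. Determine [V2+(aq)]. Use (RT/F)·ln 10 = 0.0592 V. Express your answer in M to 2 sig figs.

0.50 M

Co³⁺/Co²⁺ is the cathode (higher E°); E°cell = +1.81 − (−0.27) = +2.08 V with n = 1.
Since E = E° − (0.0592/n)·log Q, log Q = n(E° − E)/0.0592 = 1.216.
The balanced reaction is Co3+(aq) + V2+(aq) → Co2+(aq) + V3+(aq), so Q = ([Co2+(aq)]·[V3+(aq)]) / ([Co3+(aq)]·[V2+(aq)]).
Isolating [V2+(aq)] in Q = 10^{1.216} yields log [V2+(aq)] = −0.304, i.e. 0.50 M.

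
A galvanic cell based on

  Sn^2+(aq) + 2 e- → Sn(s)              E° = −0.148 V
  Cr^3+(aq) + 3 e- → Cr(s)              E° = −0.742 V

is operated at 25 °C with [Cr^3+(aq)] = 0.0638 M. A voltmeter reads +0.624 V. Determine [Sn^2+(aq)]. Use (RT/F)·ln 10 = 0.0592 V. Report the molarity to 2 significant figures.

The Sn²⁺/Sn couple has the larger reduction potential, so it is the cathode: E°cell = −0.148 − (−0.742) = +0.594 V and n = 6.
Since E = E° − (0.0592/n)·log Q, log Q = n(E° − E)/0.0592 = −3.041.
Balancing electrons gives 3 Sn^2+(aq) + 2 Cr(s) → 3 Sn(s) + 2 Cr^3+(aq); thus Q = [Cr^3+(aq)]^2 / [Sn^2+(aq)]^3.
Solving for the unknown gives log [Sn^2+(aq)] = 0.217, so [Sn^2+(aq)] ≈ 1.6 M.

1.6 M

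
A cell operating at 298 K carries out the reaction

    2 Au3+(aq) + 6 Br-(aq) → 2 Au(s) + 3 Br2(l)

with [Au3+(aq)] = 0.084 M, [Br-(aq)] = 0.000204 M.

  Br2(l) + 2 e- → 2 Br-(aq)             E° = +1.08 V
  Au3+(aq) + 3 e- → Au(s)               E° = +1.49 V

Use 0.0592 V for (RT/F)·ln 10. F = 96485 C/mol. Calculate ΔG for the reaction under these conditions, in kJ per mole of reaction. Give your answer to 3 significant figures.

With Au³⁺/Au reduced at the cathode, E°cell = +1.49 − (+1.08) = +0.41 V and n = 6.
The reaction quotient is 1 / ([Au3+(aq)]^2·[Br-(aq)]^6) = 1.97×10^24; by Nernst, E = +0.41 − (0.0592/6)(24.294) = +0.1703 V.
Finally ΔG = −nFE = −(6)(96485 C/mol)(+0.1703 V) = −98.6 kJ/mol.

−98.6 kJ/mol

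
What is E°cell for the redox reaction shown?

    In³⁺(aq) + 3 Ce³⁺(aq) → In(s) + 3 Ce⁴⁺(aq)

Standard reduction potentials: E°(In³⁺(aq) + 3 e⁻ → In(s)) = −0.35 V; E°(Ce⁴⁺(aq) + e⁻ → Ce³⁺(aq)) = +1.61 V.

In the reaction as written, In³⁺(aq) is reduced (cathode) and Ce⁴⁺(aq) is produced by oxidation at the anode.
E°cell = E°(cathode) − E°(anode) = −0.35 − (+1.61) = −1.96 V.

−1.96 V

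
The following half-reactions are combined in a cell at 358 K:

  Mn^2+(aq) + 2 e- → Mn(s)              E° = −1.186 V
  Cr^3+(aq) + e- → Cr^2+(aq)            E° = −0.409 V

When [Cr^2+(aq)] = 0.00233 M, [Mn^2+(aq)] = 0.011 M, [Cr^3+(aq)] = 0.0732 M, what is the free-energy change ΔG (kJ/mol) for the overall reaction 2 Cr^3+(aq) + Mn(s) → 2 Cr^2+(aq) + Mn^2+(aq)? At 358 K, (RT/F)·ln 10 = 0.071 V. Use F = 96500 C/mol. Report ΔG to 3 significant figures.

−184 kJ/mol

With Cr³⁺/Cr²⁺ reduced at the cathode, E°cell = −0.409 − (−1.186) = +0.777 V and n = 2.
Q = ([Cr^2+(aq)]^2·[Mn^2+(aq)]) / [Cr^3+(aq)]^2 = 1.11×10^−5, so log Q = −4.953 and E = +0.777 − (0.071/2)(−4.953) = +0.9528 V.
ΔG = −nFE = −(2)(96500)(+0.9528) J/mol = −184 kJ/mol.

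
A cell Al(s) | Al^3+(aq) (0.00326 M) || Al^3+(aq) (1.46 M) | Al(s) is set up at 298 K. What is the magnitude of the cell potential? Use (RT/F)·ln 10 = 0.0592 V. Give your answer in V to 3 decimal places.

0.052 V

For a concentration cell E°cell = 0, since both electrodes use the same couple.
The compartment with the higher Al^3+(aq) concentration (1.46 M) acts as the cathode; ions are reduced there and produced at the dilute (0.00326 M) anode.
With n = 3, Ecell = −(0.0592/3)·log([dilute]/[conc]) = −(0.0592/3)·log(0.00326/1.46) = +0.052 V.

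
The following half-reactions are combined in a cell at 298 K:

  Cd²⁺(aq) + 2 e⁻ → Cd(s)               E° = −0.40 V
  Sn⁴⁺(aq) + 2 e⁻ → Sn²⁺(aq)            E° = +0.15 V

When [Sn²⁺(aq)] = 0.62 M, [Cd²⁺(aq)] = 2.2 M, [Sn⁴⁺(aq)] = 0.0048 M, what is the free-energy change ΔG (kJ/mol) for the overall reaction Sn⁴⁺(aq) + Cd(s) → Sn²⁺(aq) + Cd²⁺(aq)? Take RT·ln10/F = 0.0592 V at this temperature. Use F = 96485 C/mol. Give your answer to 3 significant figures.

−92.1 kJ/mol

E°cell = +0.15 − (−0.40) = +0.55 V; the balanced reaction transfers n = 2 electrons.
Q = ([Sn²⁺(aq)]·[Cd²⁺(aq)]) / [Sn⁴⁺(aq)] = 284, so log Q = 2.454 and E = +0.55 − (0.0592/2)(2.454) = +0.4774 V.
Finally ΔG = −nFE = −(2)(96485 C/mol)(+0.4774 V) = −92.1 kJ/mol.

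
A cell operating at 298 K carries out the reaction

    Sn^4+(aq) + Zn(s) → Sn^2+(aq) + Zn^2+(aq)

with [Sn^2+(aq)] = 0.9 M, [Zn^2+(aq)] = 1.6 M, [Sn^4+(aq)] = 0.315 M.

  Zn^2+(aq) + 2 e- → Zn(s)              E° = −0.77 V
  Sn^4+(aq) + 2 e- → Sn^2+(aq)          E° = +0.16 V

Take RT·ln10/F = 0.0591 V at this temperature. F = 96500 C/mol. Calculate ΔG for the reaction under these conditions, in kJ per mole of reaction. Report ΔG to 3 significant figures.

The standard cell potential is +0.16 − (−0.77) = +0.93 V, with n = 2 electrons in the balanced equation.
The reaction quotient is ([Sn^2+(aq)]·[Zn^2+(aq)]) / [Sn^4+(aq)] = 4.57; by Nernst, E = +0.93 − (0.0591/2)(0.660) = +0.9105 V.
ΔG = −nFE = −(2)(96500)(+0.9105) J/mol = −176 kJ/mol.

−176 kJ/mol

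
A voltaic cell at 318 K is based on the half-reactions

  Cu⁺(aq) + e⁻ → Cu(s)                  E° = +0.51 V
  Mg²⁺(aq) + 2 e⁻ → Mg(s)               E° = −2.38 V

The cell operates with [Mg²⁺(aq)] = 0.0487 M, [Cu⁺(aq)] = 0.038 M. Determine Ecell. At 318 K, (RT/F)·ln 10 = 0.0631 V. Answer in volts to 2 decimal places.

Since E°(Cu⁺/Cu) > E°(Mg²⁺/Mg), Cu⁺/Cu serves as the cathode.
E°cell = E°cat − E°an = +0.51 − (−2.38) = +2.89 V; n = 2.
For the overall reaction 2 Cu⁺(aq) + Mg(s) → 2 Cu(s) + Mg²⁺(aq), Q = [Mg²⁺(aq)] / [Cu⁺(aq)]^2 = 33.7, giving log Q = 1.528.
Applying E = E° − (RT ln10/nF)·log Q gives +2.89 − (0.0631/2)(1.528) = +2.84 V.

+2.84 V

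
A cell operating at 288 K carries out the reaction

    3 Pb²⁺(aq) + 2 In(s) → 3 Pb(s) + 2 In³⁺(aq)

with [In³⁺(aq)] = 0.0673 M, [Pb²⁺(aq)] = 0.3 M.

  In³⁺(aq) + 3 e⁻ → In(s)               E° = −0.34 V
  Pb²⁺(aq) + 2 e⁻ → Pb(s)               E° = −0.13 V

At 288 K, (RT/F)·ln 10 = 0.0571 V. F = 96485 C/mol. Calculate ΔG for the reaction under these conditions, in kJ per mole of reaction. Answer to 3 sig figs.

−126 kJ/mol

The standard cell potential is −0.13 − (−0.34) = +0.21 V, with n = 6 electrons in the balanced equation.
Here Q = [In³⁺(aq)]^2 / [Pb²⁺(aq)]^3 = 0.168 (log Q = −0.775), giving E = +0.21 − (0.0571/6)·(−0.775) = +0.2174 V.
Then ΔG = −nFE = −6 × 96485 × +0.2174 J/mol = −126 kJ/mol.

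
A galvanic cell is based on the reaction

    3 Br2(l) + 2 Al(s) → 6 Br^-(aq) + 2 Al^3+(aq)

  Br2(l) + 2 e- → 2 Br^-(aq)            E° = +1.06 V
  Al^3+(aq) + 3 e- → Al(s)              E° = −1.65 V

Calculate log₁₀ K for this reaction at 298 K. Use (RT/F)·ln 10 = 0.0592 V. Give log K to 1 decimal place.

The Br₂/Br⁻ couple is reduced (cathode); E°cell = +1.06 − (−1.65) = +2.71 V with n = 6.
At equilibrium E = 0, so log K = nE°cell / 0.0592 = (6)(+2.71) / 0.0592 = 274.7.

log K = 274.7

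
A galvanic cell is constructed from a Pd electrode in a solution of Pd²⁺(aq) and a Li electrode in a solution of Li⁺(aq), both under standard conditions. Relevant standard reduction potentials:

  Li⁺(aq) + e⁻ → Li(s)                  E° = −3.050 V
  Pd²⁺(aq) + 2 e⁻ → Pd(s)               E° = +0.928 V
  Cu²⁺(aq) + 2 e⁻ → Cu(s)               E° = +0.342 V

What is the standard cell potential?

+3.978 V

The Pd²⁺/Pd couple has the higher E°, so Pd ion is reduced (cathode) and Li is oxidized (anode).
E°cell = E°(cathode) − E°(anode) = +0.928 − (−3.050) = +3.978 V.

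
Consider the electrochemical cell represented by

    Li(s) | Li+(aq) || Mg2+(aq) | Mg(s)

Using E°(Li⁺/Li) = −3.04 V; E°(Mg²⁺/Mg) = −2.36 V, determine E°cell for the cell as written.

+0.68 V

By convention the left-hand electrode in cell notation is the anode (oxidation) and the right-hand electrode is the cathode (reduction).
E°cell = E°(right) − E°(left) = −2.36 − (−3.04) = +0.68 V.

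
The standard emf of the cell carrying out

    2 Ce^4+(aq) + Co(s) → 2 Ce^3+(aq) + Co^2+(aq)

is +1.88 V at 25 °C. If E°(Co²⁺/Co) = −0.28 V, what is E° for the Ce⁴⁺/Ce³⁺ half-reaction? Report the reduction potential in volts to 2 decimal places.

In the reaction as written the Ce⁴⁺/Ce³⁺ couple is reduced (cathode) and Co²⁺/Co is oxidized (anode), so E°cell = E°(Ce⁴⁺/Ce³⁺) − E°(Co²⁺/Co).
E°(Ce⁴⁺/Ce³⁺) = E°cell + E°(anode) = +1.88 + (−0.28) = +1.60 V.

+1.60 V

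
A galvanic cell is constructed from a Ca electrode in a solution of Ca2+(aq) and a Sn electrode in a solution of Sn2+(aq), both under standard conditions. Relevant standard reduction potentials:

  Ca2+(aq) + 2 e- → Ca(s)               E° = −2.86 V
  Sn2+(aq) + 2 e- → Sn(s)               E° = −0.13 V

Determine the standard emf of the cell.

Of the two couples in this cell, the one with the more positive reduction potential is reduced at the cathode: here that is Sn²⁺/Sn (−0.13 V); Ca²⁺/Ca (−2.86 V) is the anode.
E°cell = E°(cathode) − E°(anode) = −0.13 − (−2.86) = +2.73 V.

+2.73 V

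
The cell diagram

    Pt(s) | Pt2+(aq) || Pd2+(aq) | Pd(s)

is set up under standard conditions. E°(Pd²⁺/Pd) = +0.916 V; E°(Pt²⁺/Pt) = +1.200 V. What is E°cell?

By convention the left-hand electrode in cell notation is the anode (oxidation) and the right-hand electrode is the cathode (reduction).
E°cell = E°(right) − E°(left) = +0.916 − (+1.200) = −0.284 V.
The negative sign shows that, as written, the cell would require an external voltage to drive the reaction.

−0.284 V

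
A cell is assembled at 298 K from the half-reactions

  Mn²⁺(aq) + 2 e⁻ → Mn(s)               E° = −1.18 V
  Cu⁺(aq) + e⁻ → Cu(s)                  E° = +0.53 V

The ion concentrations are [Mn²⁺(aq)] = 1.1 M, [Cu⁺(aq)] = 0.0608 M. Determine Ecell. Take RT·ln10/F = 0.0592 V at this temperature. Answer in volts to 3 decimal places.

+1.637 V

The Cu⁺/Cu couple has the more positive E°, so it is the cathode; Mn²⁺/Mn is the anode.
E°cell = +0.53 − (−1.18) = +1.71 V, with n = 2 electrons transferred.
Balancing gives 2 Cu⁺(aq) + Mn(s) → 2 Cu(s) + Mn²⁺(aq); hence Q = [Mn²⁺(aq)] / [Cu⁺(aq)]^2 = 298 (log Q = 2.474).
By the Nernst equation, E = +1.71 − (0.0592/2)·(2.474) = +1.637 V.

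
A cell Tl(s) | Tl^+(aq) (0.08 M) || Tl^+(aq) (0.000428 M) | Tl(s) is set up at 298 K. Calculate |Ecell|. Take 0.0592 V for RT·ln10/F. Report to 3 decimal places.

For a concentration cell E°cell = 0, since both electrodes use the same couple.
The compartment with the higher Tl^+(aq) concentration (0.08 M) acts as the cathode; ions are reduced there and produced at the dilute (0.000428 M) anode.
With n = 1, Ecell = −(0.0592/1)·log([dilute]/[conc]) = −(0.0592/1)·log(0.000428/0.08) = +0.134 V.

0.134 V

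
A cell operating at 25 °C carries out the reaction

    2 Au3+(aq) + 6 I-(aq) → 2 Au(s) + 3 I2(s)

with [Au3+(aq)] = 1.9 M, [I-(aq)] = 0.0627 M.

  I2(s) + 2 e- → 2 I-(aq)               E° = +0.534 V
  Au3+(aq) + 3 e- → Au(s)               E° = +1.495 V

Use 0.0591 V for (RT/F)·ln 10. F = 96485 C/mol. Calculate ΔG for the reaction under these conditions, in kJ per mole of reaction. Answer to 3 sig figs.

E°cell = +1.495 − (+0.534) = +0.961 V; the balanced reaction transfers n = 6 electrons.
Here Q = 1 / ([Au3+(aq)]^2·[I-(aq)]^6) = 4.56×10^6 (log Q = 6.659), giving E = +0.961 − (0.0591/6)·(6.659) = +0.8954 V.
Finally ΔG = −nFE = −(6)(96485 C/mol)(+0.8954 V) = −518 kJ/mol.

−518 kJ/mol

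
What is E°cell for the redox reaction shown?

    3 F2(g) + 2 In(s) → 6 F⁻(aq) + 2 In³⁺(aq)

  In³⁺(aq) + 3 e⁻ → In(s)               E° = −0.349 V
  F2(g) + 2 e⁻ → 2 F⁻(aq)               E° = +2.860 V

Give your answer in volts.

+3.209 V

In the reaction as written, F2(g) is reduced (cathode) and In³⁺(aq) is produced by oxidation at the anode.
E°cell = E°(cathode) − E°(anode) = +2.860 − (−0.349) = +3.209 V.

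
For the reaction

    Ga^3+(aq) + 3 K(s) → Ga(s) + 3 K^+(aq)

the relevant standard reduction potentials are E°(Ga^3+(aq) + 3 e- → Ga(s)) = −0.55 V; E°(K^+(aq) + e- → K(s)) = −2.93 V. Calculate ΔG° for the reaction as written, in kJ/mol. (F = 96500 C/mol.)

In the reaction as written Ga^3+(aq) is reduced, so the Ga³⁺/Ga couple is the cathode and K⁺/K is the anode.
E°cell = −0.55 − (−2.93) = +2.38 V; balancing electrons gives n = 3.
ΔG° = −nFE°cell = −(3)(96500)(+2.38) J/mol = −689 kJ/mol.

−689 kJ/mol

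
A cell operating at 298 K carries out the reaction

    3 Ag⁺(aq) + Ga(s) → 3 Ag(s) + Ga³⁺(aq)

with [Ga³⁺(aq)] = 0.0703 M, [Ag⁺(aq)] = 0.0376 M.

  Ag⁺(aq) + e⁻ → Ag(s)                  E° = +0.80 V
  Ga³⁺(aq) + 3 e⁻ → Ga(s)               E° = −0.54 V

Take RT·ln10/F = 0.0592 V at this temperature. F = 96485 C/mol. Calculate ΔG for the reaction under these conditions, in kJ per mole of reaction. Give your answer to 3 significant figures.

−370 kJ/mol

The standard cell potential is +0.80 − (−0.54) = +1.34 V, with n = 3 electrons in the balanced equation.
The reaction quotient is [Ga³⁺(aq)] / [Ag⁺(aq)]^3 = 1.32×10^3; by Nernst, E = +1.34 − (0.0592/3)(3.121) = +1.2784 V.
Then ΔG = −nFE = −3 × 96485 × +1.2784 J/mol = −370 kJ/mol.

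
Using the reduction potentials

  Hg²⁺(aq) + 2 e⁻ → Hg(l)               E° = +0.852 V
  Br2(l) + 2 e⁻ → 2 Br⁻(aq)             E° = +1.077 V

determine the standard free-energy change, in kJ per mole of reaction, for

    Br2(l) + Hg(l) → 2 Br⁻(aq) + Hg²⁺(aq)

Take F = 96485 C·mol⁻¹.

In the reaction as written Br2(l) is reduced, so the Br₂/Br⁻ couple is the cathode and Hg²⁺/Hg is the anode.
E°cell = +1.077 − (+0.852) = +0.225 V; balancing electrons gives n = 2.
ΔG° = −nFE°cell = −(2)(96485)(+0.225) J/mol = −43.4 kJ/mol.

−43.4 kJ/mol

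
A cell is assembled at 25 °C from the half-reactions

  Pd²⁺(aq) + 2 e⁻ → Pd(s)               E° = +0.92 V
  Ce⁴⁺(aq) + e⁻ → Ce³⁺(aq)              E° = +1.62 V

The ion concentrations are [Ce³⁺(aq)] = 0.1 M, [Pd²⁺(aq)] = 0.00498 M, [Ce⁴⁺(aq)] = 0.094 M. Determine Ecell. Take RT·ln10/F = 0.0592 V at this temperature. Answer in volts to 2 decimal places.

The Ce⁴⁺/Ce³⁺ couple has the more positive E°, so it is the cathode; Pd²⁺/Pd is the anode.
E°cell = E°cat − E°an = +1.62 − (+0.92) = +0.70 V; n = 2.
The balanced reaction is 2 Ce⁴⁺(aq) + Pd(s) → 2 Ce³⁺(aq) + Pd²⁺(aq), so Q = ([Ce³⁺(aq)]^2·[Pd²⁺(aq)]) / [Ce⁴⁺(aq)]^2 = 0.00564 and log Q = −2.249.
By the Nernst equation, E = +0.70 − (0.0592/2)·(−2.249) = +0.77 V.

+0.77 V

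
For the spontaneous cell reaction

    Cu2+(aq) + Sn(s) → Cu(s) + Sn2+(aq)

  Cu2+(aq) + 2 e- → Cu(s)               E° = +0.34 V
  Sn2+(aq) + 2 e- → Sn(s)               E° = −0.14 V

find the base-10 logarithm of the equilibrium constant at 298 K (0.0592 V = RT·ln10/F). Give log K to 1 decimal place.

log K = 16.2

The Cu²⁺/Cu couple is reduced (cathode); E°cell = +0.34 − (−0.14) = +0.48 V with n = 2.
At equilibrium E = 0, so log K = nE°cell / 0.0592 = (2)(+0.48) / 0.0592 = 16.2.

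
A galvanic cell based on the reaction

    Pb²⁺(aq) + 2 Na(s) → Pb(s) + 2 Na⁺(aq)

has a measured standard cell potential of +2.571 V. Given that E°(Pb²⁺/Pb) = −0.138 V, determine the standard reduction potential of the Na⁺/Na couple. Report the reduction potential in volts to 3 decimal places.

In the reaction as written the Pb²⁺/Pb couple is reduced (cathode) and Na⁺/Na is oxidized (anode), so E°cell = E°(Pb²⁺/Pb) − E°(Na⁺/Na).
E°(Na⁺/Na) = E°(cathode) − E°cell = −0.138 − (+2.571) = −2.709 V.

−2.709 V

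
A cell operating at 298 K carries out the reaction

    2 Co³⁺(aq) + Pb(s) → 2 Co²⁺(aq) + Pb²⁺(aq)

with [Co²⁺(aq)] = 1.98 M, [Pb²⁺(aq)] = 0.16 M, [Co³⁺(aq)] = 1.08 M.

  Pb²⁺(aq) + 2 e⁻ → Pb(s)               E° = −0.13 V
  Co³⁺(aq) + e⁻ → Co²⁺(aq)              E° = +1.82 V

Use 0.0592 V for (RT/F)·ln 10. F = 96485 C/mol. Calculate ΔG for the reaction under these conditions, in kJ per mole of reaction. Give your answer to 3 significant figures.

With Co³⁺/Co²⁺ reduced at the cathode, E°cell = +1.82 − (−0.13) = +1.95 V and n = 2.
Q = ([Co²⁺(aq)]^2·[Pb²⁺(aq)]) / [Co³⁺(aq)]^2 = 0.538, so log Q = −0.269 and E = +1.95 − (0.0592/2)(−0.269) = +1.9580 V.
Then ΔG = −nFE = −2 × 96485 × +1.9580 J/mol = −378 kJ/mol.

−378 kJ/mol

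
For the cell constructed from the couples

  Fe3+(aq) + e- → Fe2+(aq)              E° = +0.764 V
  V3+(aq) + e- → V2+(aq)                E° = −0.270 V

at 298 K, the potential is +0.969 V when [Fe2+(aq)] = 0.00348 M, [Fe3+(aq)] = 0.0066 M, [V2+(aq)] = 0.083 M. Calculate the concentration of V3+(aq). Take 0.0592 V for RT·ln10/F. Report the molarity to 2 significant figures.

2.0 M

The Fe³⁺/Fe²⁺ couple has the larger reduction potential, so it is the cathode: E°cell = +0.764 − (−0.270) = +1.034 V and n = 1.
Since E = E° − (0.0592/n)·log Q, log Q = n(E° − E)/0.0592 = 1.098.
For Fe3+(aq) + V2+(aq) → Fe2+(aq) + V3+(aq), the reaction quotient is Q = ([Fe2+(aq)]·[V3+(aq)]) / ([Fe3+(aq)]·[V2+(aq)]).
Isolating [V3+(aq)] in Q = 10^{1.098} yields log [V3+(aq)] = 0.295, i.e. 2.0 M.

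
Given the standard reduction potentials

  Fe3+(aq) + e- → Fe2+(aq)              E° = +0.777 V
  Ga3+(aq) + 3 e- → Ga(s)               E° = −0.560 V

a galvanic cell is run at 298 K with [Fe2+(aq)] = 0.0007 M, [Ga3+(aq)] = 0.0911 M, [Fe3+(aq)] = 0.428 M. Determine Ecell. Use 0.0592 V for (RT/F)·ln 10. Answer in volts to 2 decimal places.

+1.52 V

Since E°(Fe³⁺/Fe²⁺) > E°(Ga³⁺/Ga), Fe³⁺/Fe²⁺ serves as the cathode.
E°cell = E°cat − E°an = +0.777 − (−0.560) = +1.337 V; n = 3.
For the overall reaction 3 Fe3+(aq) + Ga(s) → 3 Fe2+(aq) + Ga3+(aq), Q = ([Fe2+(aq)]^3·[Ga3+(aq)]) / [Fe3+(aq)]^3 = 3.99×10^−10, giving log Q = −9.400.
E = E° − (0.0592/n)·log Q = +1.337 − (0.0592/3)(−9.400) = +1.52 V.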